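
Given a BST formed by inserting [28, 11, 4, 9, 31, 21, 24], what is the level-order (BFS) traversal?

Tree insertion order: [28, 11, 4, 9, 31, 21, 24]
Tree (level-order array): [28, 11, 31, 4, 21, None, None, None, 9, None, 24]
BFS from the root, enqueuing left then right child of each popped node:
  queue [28] -> pop 28, enqueue [11, 31], visited so far: [28]
  queue [11, 31] -> pop 11, enqueue [4, 21], visited so far: [28, 11]
  queue [31, 4, 21] -> pop 31, enqueue [none], visited so far: [28, 11, 31]
  queue [4, 21] -> pop 4, enqueue [9], visited so far: [28, 11, 31, 4]
  queue [21, 9] -> pop 21, enqueue [24], visited so far: [28, 11, 31, 4, 21]
  queue [9, 24] -> pop 9, enqueue [none], visited so far: [28, 11, 31, 4, 21, 9]
  queue [24] -> pop 24, enqueue [none], visited so far: [28, 11, 31, 4, 21, 9, 24]
Result: [28, 11, 31, 4, 21, 9, 24]


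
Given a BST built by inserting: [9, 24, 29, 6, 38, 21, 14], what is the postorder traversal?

Tree insertion order: [9, 24, 29, 6, 38, 21, 14]
Tree (level-order array): [9, 6, 24, None, None, 21, 29, 14, None, None, 38]
Postorder traversal: [6, 14, 21, 38, 29, 24, 9]


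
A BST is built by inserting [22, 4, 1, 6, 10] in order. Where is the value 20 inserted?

Starting tree (level order): [22, 4, None, 1, 6, None, None, None, 10]
Insertion path: 22 -> 4 -> 6 -> 10
Result: insert 20 as right child of 10
Final tree (level order): [22, 4, None, 1, 6, None, None, None, 10, None, 20]


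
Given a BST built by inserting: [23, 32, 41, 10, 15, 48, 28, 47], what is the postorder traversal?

Tree insertion order: [23, 32, 41, 10, 15, 48, 28, 47]
Tree (level-order array): [23, 10, 32, None, 15, 28, 41, None, None, None, None, None, 48, 47]
Postorder traversal: [15, 10, 28, 47, 48, 41, 32, 23]


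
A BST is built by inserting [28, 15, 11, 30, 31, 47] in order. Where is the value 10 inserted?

Starting tree (level order): [28, 15, 30, 11, None, None, 31, None, None, None, 47]
Insertion path: 28 -> 15 -> 11
Result: insert 10 as left child of 11
Final tree (level order): [28, 15, 30, 11, None, None, 31, 10, None, None, 47]


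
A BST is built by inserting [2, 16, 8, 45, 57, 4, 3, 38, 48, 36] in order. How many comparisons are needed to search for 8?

Search path for 8: 2 -> 16 -> 8
Found: True
Comparisons: 3


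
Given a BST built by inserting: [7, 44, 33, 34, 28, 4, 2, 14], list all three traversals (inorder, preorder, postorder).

Tree insertion order: [7, 44, 33, 34, 28, 4, 2, 14]
Tree (level-order array): [7, 4, 44, 2, None, 33, None, None, None, 28, 34, 14]
Inorder (L, root, R): [2, 4, 7, 14, 28, 33, 34, 44]
Preorder (root, L, R): [7, 4, 2, 44, 33, 28, 14, 34]
Postorder (L, R, root): [2, 4, 14, 28, 34, 33, 44, 7]


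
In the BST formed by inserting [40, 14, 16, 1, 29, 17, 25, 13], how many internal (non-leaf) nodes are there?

Tree built from: [40, 14, 16, 1, 29, 17, 25, 13]
Tree (level-order array): [40, 14, None, 1, 16, None, 13, None, 29, None, None, 17, None, None, 25]
Rule: An internal node has at least one child.
Per-node child counts:
  node 40: 1 child(ren)
  node 14: 2 child(ren)
  node 1: 1 child(ren)
  node 13: 0 child(ren)
  node 16: 1 child(ren)
  node 29: 1 child(ren)
  node 17: 1 child(ren)
  node 25: 0 child(ren)
Matching nodes: [40, 14, 1, 16, 29, 17]
Count of internal (non-leaf) nodes: 6


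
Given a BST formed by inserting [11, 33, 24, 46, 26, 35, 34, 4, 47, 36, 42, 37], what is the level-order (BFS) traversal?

Tree insertion order: [11, 33, 24, 46, 26, 35, 34, 4, 47, 36, 42, 37]
Tree (level-order array): [11, 4, 33, None, None, 24, 46, None, 26, 35, 47, None, None, 34, 36, None, None, None, None, None, 42, 37]
BFS from the root, enqueuing left then right child of each popped node:
  queue [11] -> pop 11, enqueue [4, 33], visited so far: [11]
  queue [4, 33] -> pop 4, enqueue [none], visited so far: [11, 4]
  queue [33] -> pop 33, enqueue [24, 46], visited so far: [11, 4, 33]
  queue [24, 46] -> pop 24, enqueue [26], visited so far: [11, 4, 33, 24]
  queue [46, 26] -> pop 46, enqueue [35, 47], visited so far: [11, 4, 33, 24, 46]
  queue [26, 35, 47] -> pop 26, enqueue [none], visited so far: [11, 4, 33, 24, 46, 26]
  queue [35, 47] -> pop 35, enqueue [34, 36], visited so far: [11, 4, 33, 24, 46, 26, 35]
  queue [47, 34, 36] -> pop 47, enqueue [none], visited so far: [11, 4, 33, 24, 46, 26, 35, 47]
  queue [34, 36] -> pop 34, enqueue [none], visited so far: [11, 4, 33, 24, 46, 26, 35, 47, 34]
  queue [36] -> pop 36, enqueue [42], visited so far: [11, 4, 33, 24, 46, 26, 35, 47, 34, 36]
  queue [42] -> pop 42, enqueue [37], visited so far: [11, 4, 33, 24, 46, 26, 35, 47, 34, 36, 42]
  queue [37] -> pop 37, enqueue [none], visited so far: [11, 4, 33, 24, 46, 26, 35, 47, 34, 36, 42, 37]
Result: [11, 4, 33, 24, 46, 26, 35, 47, 34, 36, 42, 37]


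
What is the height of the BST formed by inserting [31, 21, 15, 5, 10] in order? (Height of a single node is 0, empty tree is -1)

Insertion order: [31, 21, 15, 5, 10]
Tree (level-order array): [31, 21, None, 15, None, 5, None, None, 10]
Compute height bottom-up (empty subtree = -1):
  height(10) = 1 + max(-1, -1) = 0
  height(5) = 1 + max(-1, 0) = 1
  height(15) = 1 + max(1, -1) = 2
  height(21) = 1 + max(2, -1) = 3
  height(31) = 1 + max(3, -1) = 4
Height = 4


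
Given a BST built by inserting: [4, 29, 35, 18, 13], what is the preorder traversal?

Tree insertion order: [4, 29, 35, 18, 13]
Tree (level-order array): [4, None, 29, 18, 35, 13]
Preorder traversal: [4, 29, 18, 13, 35]


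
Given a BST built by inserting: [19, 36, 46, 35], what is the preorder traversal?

Tree insertion order: [19, 36, 46, 35]
Tree (level-order array): [19, None, 36, 35, 46]
Preorder traversal: [19, 36, 35, 46]


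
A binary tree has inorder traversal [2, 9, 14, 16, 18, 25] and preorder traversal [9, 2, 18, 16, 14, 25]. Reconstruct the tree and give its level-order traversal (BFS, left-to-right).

Inorder:  [2, 9, 14, 16, 18, 25]
Preorder: [9, 2, 18, 16, 14, 25]
Algorithm: preorder visits root first, so consume preorder in order;
for each root, split the current inorder slice at that value into
left-subtree inorder and right-subtree inorder, then recurse.
Recursive splits:
  root=9; inorder splits into left=[2], right=[14, 16, 18, 25]
  root=2; inorder splits into left=[], right=[]
  root=18; inorder splits into left=[14, 16], right=[25]
  root=16; inorder splits into left=[14], right=[]
  root=14; inorder splits into left=[], right=[]
  root=25; inorder splits into left=[], right=[]
Reconstructed level-order: [9, 2, 18, 16, 25, 14]


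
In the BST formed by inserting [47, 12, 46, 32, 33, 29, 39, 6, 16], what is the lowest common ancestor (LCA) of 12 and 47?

Tree insertion order: [47, 12, 46, 32, 33, 29, 39, 6, 16]
Tree (level-order array): [47, 12, None, 6, 46, None, None, 32, None, 29, 33, 16, None, None, 39]
In a BST, the LCA of p=12, q=47 is the first node v on the
root-to-leaf path with p <= v <= q (go left if both < v, right if both > v).
Walk from root:
  at 47: 12 <= 47 <= 47, this is the LCA
LCA = 47


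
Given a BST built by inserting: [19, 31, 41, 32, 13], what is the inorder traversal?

Tree insertion order: [19, 31, 41, 32, 13]
Tree (level-order array): [19, 13, 31, None, None, None, 41, 32]
Inorder traversal: [13, 19, 31, 32, 41]


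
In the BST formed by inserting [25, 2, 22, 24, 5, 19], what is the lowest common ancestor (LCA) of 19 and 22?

Tree insertion order: [25, 2, 22, 24, 5, 19]
Tree (level-order array): [25, 2, None, None, 22, 5, 24, None, 19]
In a BST, the LCA of p=19, q=22 is the first node v on the
root-to-leaf path with p <= v <= q (go left if both < v, right if both > v).
Walk from root:
  at 25: both 19 and 22 < 25, go left
  at 2: both 19 and 22 > 2, go right
  at 22: 19 <= 22 <= 22, this is the LCA
LCA = 22


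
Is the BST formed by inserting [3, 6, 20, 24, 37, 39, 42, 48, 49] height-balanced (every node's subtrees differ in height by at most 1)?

Tree (level-order array): [3, None, 6, None, 20, None, 24, None, 37, None, 39, None, 42, None, 48, None, 49]
Definition: a tree is height-balanced if, at every node, |h(left) - h(right)| <= 1 (empty subtree has height -1).
Bottom-up per-node check:
  node 49: h_left=-1, h_right=-1, diff=0 [OK], height=0
  node 48: h_left=-1, h_right=0, diff=1 [OK], height=1
  node 42: h_left=-1, h_right=1, diff=2 [FAIL (|-1-1|=2 > 1)], height=2
  node 39: h_left=-1, h_right=2, diff=3 [FAIL (|-1-2|=3 > 1)], height=3
  node 37: h_left=-1, h_right=3, diff=4 [FAIL (|-1-3|=4 > 1)], height=4
  node 24: h_left=-1, h_right=4, diff=5 [FAIL (|-1-4|=5 > 1)], height=5
  node 20: h_left=-1, h_right=5, diff=6 [FAIL (|-1-5|=6 > 1)], height=6
  node 6: h_left=-1, h_right=6, diff=7 [FAIL (|-1-6|=7 > 1)], height=7
  node 3: h_left=-1, h_right=7, diff=8 [FAIL (|-1-7|=8 > 1)], height=8
Node 42 violates the condition: |-1 - 1| = 2 > 1.
Result: Not balanced


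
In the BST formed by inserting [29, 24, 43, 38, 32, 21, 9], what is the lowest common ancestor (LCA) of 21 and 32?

Tree insertion order: [29, 24, 43, 38, 32, 21, 9]
Tree (level-order array): [29, 24, 43, 21, None, 38, None, 9, None, 32]
In a BST, the LCA of p=21, q=32 is the first node v on the
root-to-leaf path with p <= v <= q (go left if both < v, right if both > v).
Walk from root:
  at 29: 21 <= 29 <= 32, this is the LCA
LCA = 29


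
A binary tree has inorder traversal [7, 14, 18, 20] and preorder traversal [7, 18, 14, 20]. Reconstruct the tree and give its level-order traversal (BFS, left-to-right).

Inorder:  [7, 14, 18, 20]
Preorder: [7, 18, 14, 20]
Algorithm: preorder visits root first, so consume preorder in order;
for each root, split the current inorder slice at that value into
left-subtree inorder and right-subtree inorder, then recurse.
Recursive splits:
  root=7; inorder splits into left=[], right=[14, 18, 20]
  root=18; inorder splits into left=[14], right=[20]
  root=14; inorder splits into left=[], right=[]
  root=20; inorder splits into left=[], right=[]
Reconstructed level-order: [7, 18, 14, 20]


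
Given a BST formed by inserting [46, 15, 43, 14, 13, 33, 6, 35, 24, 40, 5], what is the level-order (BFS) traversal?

Tree insertion order: [46, 15, 43, 14, 13, 33, 6, 35, 24, 40, 5]
Tree (level-order array): [46, 15, None, 14, 43, 13, None, 33, None, 6, None, 24, 35, 5, None, None, None, None, 40]
BFS from the root, enqueuing left then right child of each popped node:
  queue [46] -> pop 46, enqueue [15], visited so far: [46]
  queue [15] -> pop 15, enqueue [14, 43], visited so far: [46, 15]
  queue [14, 43] -> pop 14, enqueue [13], visited so far: [46, 15, 14]
  queue [43, 13] -> pop 43, enqueue [33], visited so far: [46, 15, 14, 43]
  queue [13, 33] -> pop 13, enqueue [6], visited so far: [46, 15, 14, 43, 13]
  queue [33, 6] -> pop 33, enqueue [24, 35], visited so far: [46, 15, 14, 43, 13, 33]
  queue [6, 24, 35] -> pop 6, enqueue [5], visited so far: [46, 15, 14, 43, 13, 33, 6]
  queue [24, 35, 5] -> pop 24, enqueue [none], visited so far: [46, 15, 14, 43, 13, 33, 6, 24]
  queue [35, 5] -> pop 35, enqueue [40], visited so far: [46, 15, 14, 43, 13, 33, 6, 24, 35]
  queue [5, 40] -> pop 5, enqueue [none], visited so far: [46, 15, 14, 43, 13, 33, 6, 24, 35, 5]
  queue [40] -> pop 40, enqueue [none], visited so far: [46, 15, 14, 43, 13, 33, 6, 24, 35, 5, 40]
Result: [46, 15, 14, 43, 13, 33, 6, 24, 35, 5, 40]


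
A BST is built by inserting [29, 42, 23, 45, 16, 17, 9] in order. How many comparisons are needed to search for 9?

Search path for 9: 29 -> 23 -> 16 -> 9
Found: True
Comparisons: 4


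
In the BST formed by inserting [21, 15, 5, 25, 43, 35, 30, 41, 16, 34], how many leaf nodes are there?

Tree built from: [21, 15, 5, 25, 43, 35, 30, 41, 16, 34]
Tree (level-order array): [21, 15, 25, 5, 16, None, 43, None, None, None, None, 35, None, 30, 41, None, 34]
Rule: A leaf has 0 children.
Per-node child counts:
  node 21: 2 child(ren)
  node 15: 2 child(ren)
  node 5: 0 child(ren)
  node 16: 0 child(ren)
  node 25: 1 child(ren)
  node 43: 1 child(ren)
  node 35: 2 child(ren)
  node 30: 1 child(ren)
  node 34: 0 child(ren)
  node 41: 0 child(ren)
Matching nodes: [5, 16, 34, 41]
Count of leaf nodes: 4


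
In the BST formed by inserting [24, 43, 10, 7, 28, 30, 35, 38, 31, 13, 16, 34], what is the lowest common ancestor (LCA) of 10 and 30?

Tree insertion order: [24, 43, 10, 7, 28, 30, 35, 38, 31, 13, 16, 34]
Tree (level-order array): [24, 10, 43, 7, 13, 28, None, None, None, None, 16, None, 30, None, None, None, 35, 31, 38, None, 34]
In a BST, the LCA of p=10, q=30 is the first node v on the
root-to-leaf path with p <= v <= q (go left if both < v, right if both > v).
Walk from root:
  at 24: 10 <= 24 <= 30, this is the LCA
LCA = 24


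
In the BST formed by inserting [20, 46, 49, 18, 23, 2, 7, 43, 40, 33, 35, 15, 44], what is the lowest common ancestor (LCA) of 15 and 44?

Tree insertion order: [20, 46, 49, 18, 23, 2, 7, 43, 40, 33, 35, 15, 44]
Tree (level-order array): [20, 18, 46, 2, None, 23, 49, None, 7, None, 43, None, None, None, 15, 40, 44, None, None, 33, None, None, None, None, 35]
In a BST, the LCA of p=15, q=44 is the first node v on the
root-to-leaf path with p <= v <= q (go left if both < v, right if both > v).
Walk from root:
  at 20: 15 <= 20 <= 44, this is the LCA
LCA = 20


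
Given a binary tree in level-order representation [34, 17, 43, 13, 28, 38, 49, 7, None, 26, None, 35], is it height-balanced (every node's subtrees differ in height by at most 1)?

Tree (level-order array): [34, 17, 43, 13, 28, 38, 49, 7, None, 26, None, 35]
Definition: a tree is height-balanced if, at every node, |h(left) - h(right)| <= 1 (empty subtree has height -1).
Bottom-up per-node check:
  node 7: h_left=-1, h_right=-1, diff=0 [OK], height=0
  node 13: h_left=0, h_right=-1, diff=1 [OK], height=1
  node 26: h_left=-1, h_right=-1, diff=0 [OK], height=0
  node 28: h_left=0, h_right=-1, diff=1 [OK], height=1
  node 17: h_left=1, h_right=1, diff=0 [OK], height=2
  node 35: h_left=-1, h_right=-1, diff=0 [OK], height=0
  node 38: h_left=0, h_right=-1, diff=1 [OK], height=1
  node 49: h_left=-1, h_right=-1, diff=0 [OK], height=0
  node 43: h_left=1, h_right=0, diff=1 [OK], height=2
  node 34: h_left=2, h_right=2, diff=0 [OK], height=3
All nodes satisfy the balance condition.
Result: Balanced


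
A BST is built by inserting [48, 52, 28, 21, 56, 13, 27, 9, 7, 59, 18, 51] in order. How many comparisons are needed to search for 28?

Search path for 28: 48 -> 28
Found: True
Comparisons: 2


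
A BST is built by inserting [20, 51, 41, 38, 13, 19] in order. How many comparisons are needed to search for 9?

Search path for 9: 20 -> 13
Found: False
Comparisons: 2


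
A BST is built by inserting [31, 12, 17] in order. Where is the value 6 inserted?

Starting tree (level order): [31, 12, None, None, 17]
Insertion path: 31 -> 12
Result: insert 6 as left child of 12
Final tree (level order): [31, 12, None, 6, 17]


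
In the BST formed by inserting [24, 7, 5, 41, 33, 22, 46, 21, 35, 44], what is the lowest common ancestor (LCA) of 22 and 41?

Tree insertion order: [24, 7, 5, 41, 33, 22, 46, 21, 35, 44]
Tree (level-order array): [24, 7, 41, 5, 22, 33, 46, None, None, 21, None, None, 35, 44]
In a BST, the LCA of p=22, q=41 is the first node v on the
root-to-leaf path with p <= v <= q (go left if both < v, right if both > v).
Walk from root:
  at 24: 22 <= 24 <= 41, this is the LCA
LCA = 24


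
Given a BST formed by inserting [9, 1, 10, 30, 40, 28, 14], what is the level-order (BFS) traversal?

Tree insertion order: [9, 1, 10, 30, 40, 28, 14]
Tree (level-order array): [9, 1, 10, None, None, None, 30, 28, 40, 14]
BFS from the root, enqueuing left then right child of each popped node:
  queue [9] -> pop 9, enqueue [1, 10], visited so far: [9]
  queue [1, 10] -> pop 1, enqueue [none], visited so far: [9, 1]
  queue [10] -> pop 10, enqueue [30], visited so far: [9, 1, 10]
  queue [30] -> pop 30, enqueue [28, 40], visited so far: [9, 1, 10, 30]
  queue [28, 40] -> pop 28, enqueue [14], visited so far: [9, 1, 10, 30, 28]
  queue [40, 14] -> pop 40, enqueue [none], visited so far: [9, 1, 10, 30, 28, 40]
  queue [14] -> pop 14, enqueue [none], visited so far: [9, 1, 10, 30, 28, 40, 14]
Result: [9, 1, 10, 30, 28, 40, 14]


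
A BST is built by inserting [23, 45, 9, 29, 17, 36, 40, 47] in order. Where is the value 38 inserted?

Starting tree (level order): [23, 9, 45, None, 17, 29, 47, None, None, None, 36, None, None, None, 40]
Insertion path: 23 -> 45 -> 29 -> 36 -> 40
Result: insert 38 as left child of 40
Final tree (level order): [23, 9, 45, None, 17, 29, 47, None, None, None, 36, None, None, None, 40, 38]


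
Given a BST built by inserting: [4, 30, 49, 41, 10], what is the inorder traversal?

Tree insertion order: [4, 30, 49, 41, 10]
Tree (level-order array): [4, None, 30, 10, 49, None, None, 41]
Inorder traversal: [4, 10, 30, 41, 49]


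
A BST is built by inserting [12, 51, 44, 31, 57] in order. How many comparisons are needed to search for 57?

Search path for 57: 12 -> 51 -> 57
Found: True
Comparisons: 3


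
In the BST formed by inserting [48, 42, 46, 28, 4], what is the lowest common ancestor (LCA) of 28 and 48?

Tree insertion order: [48, 42, 46, 28, 4]
Tree (level-order array): [48, 42, None, 28, 46, 4]
In a BST, the LCA of p=28, q=48 is the first node v on the
root-to-leaf path with p <= v <= q (go left if both < v, right if both > v).
Walk from root:
  at 48: 28 <= 48 <= 48, this is the LCA
LCA = 48


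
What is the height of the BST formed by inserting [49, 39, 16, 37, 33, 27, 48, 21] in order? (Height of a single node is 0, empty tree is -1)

Insertion order: [49, 39, 16, 37, 33, 27, 48, 21]
Tree (level-order array): [49, 39, None, 16, 48, None, 37, None, None, 33, None, 27, None, 21]
Compute height bottom-up (empty subtree = -1):
  height(21) = 1 + max(-1, -1) = 0
  height(27) = 1 + max(0, -1) = 1
  height(33) = 1 + max(1, -1) = 2
  height(37) = 1 + max(2, -1) = 3
  height(16) = 1 + max(-1, 3) = 4
  height(48) = 1 + max(-1, -1) = 0
  height(39) = 1 + max(4, 0) = 5
  height(49) = 1 + max(5, -1) = 6
Height = 6


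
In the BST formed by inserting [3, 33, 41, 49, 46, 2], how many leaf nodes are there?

Tree built from: [3, 33, 41, 49, 46, 2]
Tree (level-order array): [3, 2, 33, None, None, None, 41, None, 49, 46]
Rule: A leaf has 0 children.
Per-node child counts:
  node 3: 2 child(ren)
  node 2: 0 child(ren)
  node 33: 1 child(ren)
  node 41: 1 child(ren)
  node 49: 1 child(ren)
  node 46: 0 child(ren)
Matching nodes: [2, 46]
Count of leaf nodes: 2


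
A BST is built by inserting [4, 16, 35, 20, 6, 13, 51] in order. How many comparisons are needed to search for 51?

Search path for 51: 4 -> 16 -> 35 -> 51
Found: True
Comparisons: 4


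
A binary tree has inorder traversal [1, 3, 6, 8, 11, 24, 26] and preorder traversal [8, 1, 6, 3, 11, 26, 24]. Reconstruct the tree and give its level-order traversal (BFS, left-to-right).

Inorder:  [1, 3, 6, 8, 11, 24, 26]
Preorder: [8, 1, 6, 3, 11, 26, 24]
Algorithm: preorder visits root first, so consume preorder in order;
for each root, split the current inorder slice at that value into
left-subtree inorder and right-subtree inorder, then recurse.
Recursive splits:
  root=8; inorder splits into left=[1, 3, 6], right=[11, 24, 26]
  root=1; inorder splits into left=[], right=[3, 6]
  root=6; inorder splits into left=[3], right=[]
  root=3; inorder splits into left=[], right=[]
  root=11; inorder splits into left=[], right=[24, 26]
  root=26; inorder splits into left=[24], right=[]
  root=24; inorder splits into left=[], right=[]
Reconstructed level-order: [8, 1, 11, 6, 26, 3, 24]


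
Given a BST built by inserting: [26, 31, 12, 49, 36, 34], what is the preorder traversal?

Tree insertion order: [26, 31, 12, 49, 36, 34]
Tree (level-order array): [26, 12, 31, None, None, None, 49, 36, None, 34]
Preorder traversal: [26, 12, 31, 49, 36, 34]


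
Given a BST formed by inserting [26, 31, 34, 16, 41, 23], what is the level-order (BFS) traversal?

Tree insertion order: [26, 31, 34, 16, 41, 23]
Tree (level-order array): [26, 16, 31, None, 23, None, 34, None, None, None, 41]
BFS from the root, enqueuing left then right child of each popped node:
  queue [26] -> pop 26, enqueue [16, 31], visited so far: [26]
  queue [16, 31] -> pop 16, enqueue [23], visited so far: [26, 16]
  queue [31, 23] -> pop 31, enqueue [34], visited so far: [26, 16, 31]
  queue [23, 34] -> pop 23, enqueue [none], visited so far: [26, 16, 31, 23]
  queue [34] -> pop 34, enqueue [41], visited so far: [26, 16, 31, 23, 34]
  queue [41] -> pop 41, enqueue [none], visited so far: [26, 16, 31, 23, 34, 41]
Result: [26, 16, 31, 23, 34, 41]


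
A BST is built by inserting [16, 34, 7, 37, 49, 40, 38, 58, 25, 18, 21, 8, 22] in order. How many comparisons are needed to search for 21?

Search path for 21: 16 -> 34 -> 25 -> 18 -> 21
Found: True
Comparisons: 5


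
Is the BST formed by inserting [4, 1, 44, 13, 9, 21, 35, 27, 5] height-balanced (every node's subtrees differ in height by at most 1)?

Tree (level-order array): [4, 1, 44, None, None, 13, None, 9, 21, 5, None, None, 35, None, None, 27]
Definition: a tree is height-balanced if, at every node, |h(left) - h(right)| <= 1 (empty subtree has height -1).
Bottom-up per-node check:
  node 1: h_left=-1, h_right=-1, diff=0 [OK], height=0
  node 5: h_left=-1, h_right=-1, diff=0 [OK], height=0
  node 9: h_left=0, h_right=-1, diff=1 [OK], height=1
  node 27: h_left=-1, h_right=-1, diff=0 [OK], height=0
  node 35: h_left=0, h_right=-1, diff=1 [OK], height=1
  node 21: h_left=-1, h_right=1, diff=2 [FAIL (|-1-1|=2 > 1)], height=2
  node 13: h_left=1, h_right=2, diff=1 [OK], height=3
  node 44: h_left=3, h_right=-1, diff=4 [FAIL (|3--1|=4 > 1)], height=4
  node 4: h_left=0, h_right=4, diff=4 [FAIL (|0-4|=4 > 1)], height=5
Node 21 violates the condition: |-1 - 1| = 2 > 1.
Result: Not balanced


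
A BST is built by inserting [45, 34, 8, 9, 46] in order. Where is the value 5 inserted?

Starting tree (level order): [45, 34, 46, 8, None, None, None, None, 9]
Insertion path: 45 -> 34 -> 8
Result: insert 5 as left child of 8
Final tree (level order): [45, 34, 46, 8, None, None, None, 5, 9]


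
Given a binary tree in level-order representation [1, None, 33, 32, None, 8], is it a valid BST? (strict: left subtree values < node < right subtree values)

Level-order array: [1, None, 33, 32, None, 8]
Validate using subtree bounds (lo, hi): at each node, require lo < value < hi,
then recurse left with hi=value and right with lo=value.
Preorder trace (stopping at first violation):
  at node 1 with bounds (-inf, +inf): OK
  at node 33 with bounds (1, +inf): OK
  at node 32 with bounds (1, 33): OK
  at node 8 with bounds (1, 32): OK
No violation found at any node.
Result: Valid BST


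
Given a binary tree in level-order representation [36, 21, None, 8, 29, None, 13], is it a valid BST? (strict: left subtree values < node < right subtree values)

Level-order array: [36, 21, None, 8, 29, None, 13]
Validate using subtree bounds (lo, hi): at each node, require lo < value < hi,
then recurse left with hi=value and right with lo=value.
Preorder trace (stopping at first violation):
  at node 36 with bounds (-inf, +inf): OK
  at node 21 with bounds (-inf, 36): OK
  at node 8 with bounds (-inf, 21): OK
  at node 13 with bounds (8, 21): OK
  at node 29 with bounds (21, 36): OK
No violation found at any node.
Result: Valid BST


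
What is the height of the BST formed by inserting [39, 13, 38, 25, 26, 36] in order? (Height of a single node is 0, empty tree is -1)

Insertion order: [39, 13, 38, 25, 26, 36]
Tree (level-order array): [39, 13, None, None, 38, 25, None, None, 26, None, 36]
Compute height bottom-up (empty subtree = -1):
  height(36) = 1 + max(-1, -1) = 0
  height(26) = 1 + max(-1, 0) = 1
  height(25) = 1 + max(-1, 1) = 2
  height(38) = 1 + max(2, -1) = 3
  height(13) = 1 + max(-1, 3) = 4
  height(39) = 1 + max(4, -1) = 5
Height = 5


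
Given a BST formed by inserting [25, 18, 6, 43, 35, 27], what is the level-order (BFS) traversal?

Tree insertion order: [25, 18, 6, 43, 35, 27]
Tree (level-order array): [25, 18, 43, 6, None, 35, None, None, None, 27]
BFS from the root, enqueuing left then right child of each popped node:
  queue [25] -> pop 25, enqueue [18, 43], visited so far: [25]
  queue [18, 43] -> pop 18, enqueue [6], visited so far: [25, 18]
  queue [43, 6] -> pop 43, enqueue [35], visited so far: [25, 18, 43]
  queue [6, 35] -> pop 6, enqueue [none], visited so far: [25, 18, 43, 6]
  queue [35] -> pop 35, enqueue [27], visited so far: [25, 18, 43, 6, 35]
  queue [27] -> pop 27, enqueue [none], visited so far: [25, 18, 43, 6, 35, 27]
Result: [25, 18, 43, 6, 35, 27]


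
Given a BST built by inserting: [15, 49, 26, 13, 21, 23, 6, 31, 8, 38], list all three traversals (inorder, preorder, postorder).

Tree insertion order: [15, 49, 26, 13, 21, 23, 6, 31, 8, 38]
Tree (level-order array): [15, 13, 49, 6, None, 26, None, None, 8, 21, 31, None, None, None, 23, None, 38]
Inorder (L, root, R): [6, 8, 13, 15, 21, 23, 26, 31, 38, 49]
Preorder (root, L, R): [15, 13, 6, 8, 49, 26, 21, 23, 31, 38]
Postorder (L, R, root): [8, 6, 13, 23, 21, 38, 31, 26, 49, 15]


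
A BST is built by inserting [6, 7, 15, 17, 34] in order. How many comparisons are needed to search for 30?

Search path for 30: 6 -> 7 -> 15 -> 17 -> 34
Found: False
Comparisons: 5


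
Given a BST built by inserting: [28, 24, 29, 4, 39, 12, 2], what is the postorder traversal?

Tree insertion order: [28, 24, 29, 4, 39, 12, 2]
Tree (level-order array): [28, 24, 29, 4, None, None, 39, 2, 12]
Postorder traversal: [2, 12, 4, 24, 39, 29, 28]


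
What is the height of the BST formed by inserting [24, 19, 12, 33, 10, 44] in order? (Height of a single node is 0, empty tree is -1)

Insertion order: [24, 19, 12, 33, 10, 44]
Tree (level-order array): [24, 19, 33, 12, None, None, 44, 10]
Compute height bottom-up (empty subtree = -1):
  height(10) = 1 + max(-1, -1) = 0
  height(12) = 1 + max(0, -1) = 1
  height(19) = 1 + max(1, -1) = 2
  height(44) = 1 + max(-1, -1) = 0
  height(33) = 1 + max(-1, 0) = 1
  height(24) = 1 + max(2, 1) = 3
Height = 3


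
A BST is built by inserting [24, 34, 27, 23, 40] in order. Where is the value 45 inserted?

Starting tree (level order): [24, 23, 34, None, None, 27, 40]
Insertion path: 24 -> 34 -> 40
Result: insert 45 as right child of 40
Final tree (level order): [24, 23, 34, None, None, 27, 40, None, None, None, 45]


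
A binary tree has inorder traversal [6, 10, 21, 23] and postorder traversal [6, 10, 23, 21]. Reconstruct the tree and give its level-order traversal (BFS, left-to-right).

Inorder:   [6, 10, 21, 23]
Postorder: [6, 10, 23, 21]
Algorithm: postorder visits root last, so walk postorder right-to-left;
each value is the root of the current inorder slice — split it at that
value, recurse on the right subtree first, then the left.
Recursive splits:
  root=21; inorder splits into left=[6, 10], right=[23]
  root=23; inorder splits into left=[], right=[]
  root=10; inorder splits into left=[6], right=[]
  root=6; inorder splits into left=[], right=[]
Reconstructed level-order: [21, 10, 23, 6]


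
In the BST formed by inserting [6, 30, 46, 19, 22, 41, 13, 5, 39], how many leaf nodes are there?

Tree built from: [6, 30, 46, 19, 22, 41, 13, 5, 39]
Tree (level-order array): [6, 5, 30, None, None, 19, 46, 13, 22, 41, None, None, None, None, None, 39]
Rule: A leaf has 0 children.
Per-node child counts:
  node 6: 2 child(ren)
  node 5: 0 child(ren)
  node 30: 2 child(ren)
  node 19: 2 child(ren)
  node 13: 0 child(ren)
  node 22: 0 child(ren)
  node 46: 1 child(ren)
  node 41: 1 child(ren)
  node 39: 0 child(ren)
Matching nodes: [5, 13, 22, 39]
Count of leaf nodes: 4


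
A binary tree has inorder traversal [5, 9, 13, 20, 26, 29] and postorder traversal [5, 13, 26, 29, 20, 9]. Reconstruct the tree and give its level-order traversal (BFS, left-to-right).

Inorder:   [5, 9, 13, 20, 26, 29]
Postorder: [5, 13, 26, 29, 20, 9]
Algorithm: postorder visits root last, so walk postorder right-to-left;
each value is the root of the current inorder slice — split it at that
value, recurse on the right subtree first, then the left.
Recursive splits:
  root=9; inorder splits into left=[5], right=[13, 20, 26, 29]
  root=20; inorder splits into left=[13], right=[26, 29]
  root=29; inorder splits into left=[26], right=[]
  root=26; inorder splits into left=[], right=[]
  root=13; inorder splits into left=[], right=[]
  root=5; inorder splits into left=[], right=[]
Reconstructed level-order: [9, 5, 20, 13, 29, 26]


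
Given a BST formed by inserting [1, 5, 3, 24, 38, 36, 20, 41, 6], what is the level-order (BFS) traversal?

Tree insertion order: [1, 5, 3, 24, 38, 36, 20, 41, 6]
Tree (level-order array): [1, None, 5, 3, 24, None, None, 20, 38, 6, None, 36, 41]
BFS from the root, enqueuing left then right child of each popped node:
  queue [1] -> pop 1, enqueue [5], visited so far: [1]
  queue [5] -> pop 5, enqueue [3, 24], visited so far: [1, 5]
  queue [3, 24] -> pop 3, enqueue [none], visited so far: [1, 5, 3]
  queue [24] -> pop 24, enqueue [20, 38], visited so far: [1, 5, 3, 24]
  queue [20, 38] -> pop 20, enqueue [6], visited so far: [1, 5, 3, 24, 20]
  queue [38, 6] -> pop 38, enqueue [36, 41], visited so far: [1, 5, 3, 24, 20, 38]
  queue [6, 36, 41] -> pop 6, enqueue [none], visited so far: [1, 5, 3, 24, 20, 38, 6]
  queue [36, 41] -> pop 36, enqueue [none], visited so far: [1, 5, 3, 24, 20, 38, 6, 36]
  queue [41] -> pop 41, enqueue [none], visited so far: [1, 5, 3, 24, 20, 38, 6, 36, 41]
Result: [1, 5, 3, 24, 20, 38, 6, 36, 41]


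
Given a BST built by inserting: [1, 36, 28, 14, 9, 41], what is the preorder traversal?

Tree insertion order: [1, 36, 28, 14, 9, 41]
Tree (level-order array): [1, None, 36, 28, 41, 14, None, None, None, 9]
Preorder traversal: [1, 36, 28, 14, 9, 41]


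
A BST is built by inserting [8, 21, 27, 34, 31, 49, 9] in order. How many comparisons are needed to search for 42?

Search path for 42: 8 -> 21 -> 27 -> 34 -> 49
Found: False
Comparisons: 5


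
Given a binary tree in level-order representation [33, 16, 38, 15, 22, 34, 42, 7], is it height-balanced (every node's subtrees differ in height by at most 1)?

Tree (level-order array): [33, 16, 38, 15, 22, 34, 42, 7]
Definition: a tree is height-balanced if, at every node, |h(left) - h(right)| <= 1 (empty subtree has height -1).
Bottom-up per-node check:
  node 7: h_left=-1, h_right=-1, diff=0 [OK], height=0
  node 15: h_left=0, h_right=-1, diff=1 [OK], height=1
  node 22: h_left=-1, h_right=-1, diff=0 [OK], height=0
  node 16: h_left=1, h_right=0, diff=1 [OK], height=2
  node 34: h_left=-1, h_right=-1, diff=0 [OK], height=0
  node 42: h_left=-1, h_right=-1, diff=0 [OK], height=0
  node 38: h_left=0, h_right=0, diff=0 [OK], height=1
  node 33: h_left=2, h_right=1, diff=1 [OK], height=3
All nodes satisfy the balance condition.
Result: Balanced


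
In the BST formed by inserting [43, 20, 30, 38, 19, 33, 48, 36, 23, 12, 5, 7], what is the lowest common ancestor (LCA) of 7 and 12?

Tree insertion order: [43, 20, 30, 38, 19, 33, 48, 36, 23, 12, 5, 7]
Tree (level-order array): [43, 20, 48, 19, 30, None, None, 12, None, 23, 38, 5, None, None, None, 33, None, None, 7, None, 36]
In a BST, the LCA of p=7, q=12 is the first node v on the
root-to-leaf path with p <= v <= q (go left if both < v, right if both > v).
Walk from root:
  at 43: both 7 and 12 < 43, go left
  at 20: both 7 and 12 < 20, go left
  at 19: both 7 and 12 < 19, go left
  at 12: 7 <= 12 <= 12, this is the LCA
LCA = 12


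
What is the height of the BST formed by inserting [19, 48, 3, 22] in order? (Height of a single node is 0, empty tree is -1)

Insertion order: [19, 48, 3, 22]
Tree (level-order array): [19, 3, 48, None, None, 22]
Compute height bottom-up (empty subtree = -1):
  height(3) = 1 + max(-1, -1) = 0
  height(22) = 1 + max(-1, -1) = 0
  height(48) = 1 + max(0, -1) = 1
  height(19) = 1 + max(0, 1) = 2
Height = 2


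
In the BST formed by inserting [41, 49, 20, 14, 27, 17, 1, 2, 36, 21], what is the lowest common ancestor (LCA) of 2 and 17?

Tree insertion order: [41, 49, 20, 14, 27, 17, 1, 2, 36, 21]
Tree (level-order array): [41, 20, 49, 14, 27, None, None, 1, 17, 21, 36, None, 2]
In a BST, the LCA of p=2, q=17 is the first node v on the
root-to-leaf path with p <= v <= q (go left if both < v, right if both > v).
Walk from root:
  at 41: both 2 and 17 < 41, go left
  at 20: both 2 and 17 < 20, go left
  at 14: 2 <= 14 <= 17, this is the LCA
LCA = 14


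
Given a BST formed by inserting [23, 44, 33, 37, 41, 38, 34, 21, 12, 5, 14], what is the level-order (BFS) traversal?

Tree insertion order: [23, 44, 33, 37, 41, 38, 34, 21, 12, 5, 14]
Tree (level-order array): [23, 21, 44, 12, None, 33, None, 5, 14, None, 37, None, None, None, None, 34, 41, None, None, 38]
BFS from the root, enqueuing left then right child of each popped node:
  queue [23] -> pop 23, enqueue [21, 44], visited so far: [23]
  queue [21, 44] -> pop 21, enqueue [12], visited so far: [23, 21]
  queue [44, 12] -> pop 44, enqueue [33], visited so far: [23, 21, 44]
  queue [12, 33] -> pop 12, enqueue [5, 14], visited so far: [23, 21, 44, 12]
  queue [33, 5, 14] -> pop 33, enqueue [37], visited so far: [23, 21, 44, 12, 33]
  queue [5, 14, 37] -> pop 5, enqueue [none], visited so far: [23, 21, 44, 12, 33, 5]
  queue [14, 37] -> pop 14, enqueue [none], visited so far: [23, 21, 44, 12, 33, 5, 14]
  queue [37] -> pop 37, enqueue [34, 41], visited so far: [23, 21, 44, 12, 33, 5, 14, 37]
  queue [34, 41] -> pop 34, enqueue [none], visited so far: [23, 21, 44, 12, 33, 5, 14, 37, 34]
  queue [41] -> pop 41, enqueue [38], visited so far: [23, 21, 44, 12, 33, 5, 14, 37, 34, 41]
  queue [38] -> pop 38, enqueue [none], visited so far: [23, 21, 44, 12, 33, 5, 14, 37, 34, 41, 38]
Result: [23, 21, 44, 12, 33, 5, 14, 37, 34, 41, 38]


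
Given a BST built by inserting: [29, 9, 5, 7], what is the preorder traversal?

Tree insertion order: [29, 9, 5, 7]
Tree (level-order array): [29, 9, None, 5, None, None, 7]
Preorder traversal: [29, 9, 5, 7]


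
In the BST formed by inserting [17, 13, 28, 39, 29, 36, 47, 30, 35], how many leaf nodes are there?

Tree built from: [17, 13, 28, 39, 29, 36, 47, 30, 35]
Tree (level-order array): [17, 13, 28, None, None, None, 39, 29, 47, None, 36, None, None, 30, None, None, 35]
Rule: A leaf has 0 children.
Per-node child counts:
  node 17: 2 child(ren)
  node 13: 0 child(ren)
  node 28: 1 child(ren)
  node 39: 2 child(ren)
  node 29: 1 child(ren)
  node 36: 1 child(ren)
  node 30: 1 child(ren)
  node 35: 0 child(ren)
  node 47: 0 child(ren)
Matching nodes: [13, 35, 47]
Count of leaf nodes: 3


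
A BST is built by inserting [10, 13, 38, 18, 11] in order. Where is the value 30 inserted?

Starting tree (level order): [10, None, 13, 11, 38, None, None, 18]
Insertion path: 10 -> 13 -> 38 -> 18
Result: insert 30 as right child of 18
Final tree (level order): [10, None, 13, 11, 38, None, None, 18, None, None, 30]


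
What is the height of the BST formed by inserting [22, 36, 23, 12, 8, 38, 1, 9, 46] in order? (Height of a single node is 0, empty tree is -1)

Insertion order: [22, 36, 23, 12, 8, 38, 1, 9, 46]
Tree (level-order array): [22, 12, 36, 8, None, 23, 38, 1, 9, None, None, None, 46]
Compute height bottom-up (empty subtree = -1):
  height(1) = 1 + max(-1, -1) = 0
  height(9) = 1 + max(-1, -1) = 0
  height(8) = 1 + max(0, 0) = 1
  height(12) = 1 + max(1, -1) = 2
  height(23) = 1 + max(-1, -1) = 0
  height(46) = 1 + max(-1, -1) = 0
  height(38) = 1 + max(-1, 0) = 1
  height(36) = 1 + max(0, 1) = 2
  height(22) = 1 + max(2, 2) = 3
Height = 3


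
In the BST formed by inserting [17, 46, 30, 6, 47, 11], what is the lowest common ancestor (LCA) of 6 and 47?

Tree insertion order: [17, 46, 30, 6, 47, 11]
Tree (level-order array): [17, 6, 46, None, 11, 30, 47]
In a BST, the LCA of p=6, q=47 is the first node v on the
root-to-leaf path with p <= v <= q (go left if both < v, right if both > v).
Walk from root:
  at 17: 6 <= 17 <= 47, this is the LCA
LCA = 17


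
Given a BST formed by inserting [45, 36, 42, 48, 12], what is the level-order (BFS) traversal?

Tree insertion order: [45, 36, 42, 48, 12]
Tree (level-order array): [45, 36, 48, 12, 42]
BFS from the root, enqueuing left then right child of each popped node:
  queue [45] -> pop 45, enqueue [36, 48], visited so far: [45]
  queue [36, 48] -> pop 36, enqueue [12, 42], visited so far: [45, 36]
  queue [48, 12, 42] -> pop 48, enqueue [none], visited so far: [45, 36, 48]
  queue [12, 42] -> pop 12, enqueue [none], visited so far: [45, 36, 48, 12]
  queue [42] -> pop 42, enqueue [none], visited so far: [45, 36, 48, 12, 42]
Result: [45, 36, 48, 12, 42]


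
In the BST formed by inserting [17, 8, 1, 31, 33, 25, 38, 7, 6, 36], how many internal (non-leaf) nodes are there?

Tree built from: [17, 8, 1, 31, 33, 25, 38, 7, 6, 36]
Tree (level-order array): [17, 8, 31, 1, None, 25, 33, None, 7, None, None, None, 38, 6, None, 36]
Rule: An internal node has at least one child.
Per-node child counts:
  node 17: 2 child(ren)
  node 8: 1 child(ren)
  node 1: 1 child(ren)
  node 7: 1 child(ren)
  node 6: 0 child(ren)
  node 31: 2 child(ren)
  node 25: 0 child(ren)
  node 33: 1 child(ren)
  node 38: 1 child(ren)
  node 36: 0 child(ren)
Matching nodes: [17, 8, 1, 7, 31, 33, 38]
Count of internal (non-leaf) nodes: 7


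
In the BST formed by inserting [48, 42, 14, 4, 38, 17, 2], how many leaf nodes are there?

Tree built from: [48, 42, 14, 4, 38, 17, 2]
Tree (level-order array): [48, 42, None, 14, None, 4, 38, 2, None, 17]
Rule: A leaf has 0 children.
Per-node child counts:
  node 48: 1 child(ren)
  node 42: 1 child(ren)
  node 14: 2 child(ren)
  node 4: 1 child(ren)
  node 2: 0 child(ren)
  node 38: 1 child(ren)
  node 17: 0 child(ren)
Matching nodes: [2, 17]
Count of leaf nodes: 2


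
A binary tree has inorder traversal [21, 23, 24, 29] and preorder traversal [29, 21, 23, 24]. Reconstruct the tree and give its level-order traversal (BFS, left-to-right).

Inorder:  [21, 23, 24, 29]
Preorder: [29, 21, 23, 24]
Algorithm: preorder visits root first, so consume preorder in order;
for each root, split the current inorder slice at that value into
left-subtree inorder and right-subtree inorder, then recurse.
Recursive splits:
  root=29; inorder splits into left=[21, 23, 24], right=[]
  root=21; inorder splits into left=[], right=[23, 24]
  root=23; inorder splits into left=[], right=[24]
  root=24; inorder splits into left=[], right=[]
Reconstructed level-order: [29, 21, 23, 24]


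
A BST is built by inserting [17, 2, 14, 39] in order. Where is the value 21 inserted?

Starting tree (level order): [17, 2, 39, None, 14]
Insertion path: 17 -> 39
Result: insert 21 as left child of 39
Final tree (level order): [17, 2, 39, None, 14, 21]


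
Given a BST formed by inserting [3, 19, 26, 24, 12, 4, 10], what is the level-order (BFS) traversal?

Tree insertion order: [3, 19, 26, 24, 12, 4, 10]
Tree (level-order array): [3, None, 19, 12, 26, 4, None, 24, None, None, 10]
BFS from the root, enqueuing left then right child of each popped node:
  queue [3] -> pop 3, enqueue [19], visited so far: [3]
  queue [19] -> pop 19, enqueue [12, 26], visited so far: [3, 19]
  queue [12, 26] -> pop 12, enqueue [4], visited so far: [3, 19, 12]
  queue [26, 4] -> pop 26, enqueue [24], visited so far: [3, 19, 12, 26]
  queue [4, 24] -> pop 4, enqueue [10], visited so far: [3, 19, 12, 26, 4]
  queue [24, 10] -> pop 24, enqueue [none], visited so far: [3, 19, 12, 26, 4, 24]
  queue [10] -> pop 10, enqueue [none], visited so far: [3, 19, 12, 26, 4, 24, 10]
Result: [3, 19, 12, 26, 4, 24, 10]


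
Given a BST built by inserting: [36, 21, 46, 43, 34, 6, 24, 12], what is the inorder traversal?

Tree insertion order: [36, 21, 46, 43, 34, 6, 24, 12]
Tree (level-order array): [36, 21, 46, 6, 34, 43, None, None, 12, 24]
Inorder traversal: [6, 12, 21, 24, 34, 36, 43, 46]


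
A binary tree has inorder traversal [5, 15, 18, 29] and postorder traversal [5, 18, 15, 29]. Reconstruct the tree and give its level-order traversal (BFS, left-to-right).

Inorder:   [5, 15, 18, 29]
Postorder: [5, 18, 15, 29]
Algorithm: postorder visits root last, so walk postorder right-to-left;
each value is the root of the current inorder slice — split it at that
value, recurse on the right subtree first, then the left.
Recursive splits:
  root=29; inorder splits into left=[5, 15, 18], right=[]
  root=15; inorder splits into left=[5], right=[18]
  root=18; inorder splits into left=[], right=[]
  root=5; inorder splits into left=[], right=[]
Reconstructed level-order: [29, 15, 5, 18]
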